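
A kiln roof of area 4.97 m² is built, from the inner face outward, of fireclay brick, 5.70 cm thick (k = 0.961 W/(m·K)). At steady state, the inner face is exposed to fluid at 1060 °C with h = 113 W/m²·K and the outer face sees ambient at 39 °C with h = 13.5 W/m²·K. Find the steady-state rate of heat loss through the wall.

Q = 35.7 kW

Series thermal resistances, inner to outer:
  R_conv,in = 1/(hA) = 1/(113·4.97) = 0.001781 K/W
  R_fireclay brick = L/(kA) = 0.0570/(0.961·4.97) = 0.01193 K/W
  R_conv,out = 1/(hA) = 1/(13.5·4.97) = 0.01490 K/W
ΣR = 0.001781 + 0.01193 + 0.01490 = 0.02861 K/W
Q = ΔT/ΣR = (1060 °C − 39 °C)/0.02861 = 35700 W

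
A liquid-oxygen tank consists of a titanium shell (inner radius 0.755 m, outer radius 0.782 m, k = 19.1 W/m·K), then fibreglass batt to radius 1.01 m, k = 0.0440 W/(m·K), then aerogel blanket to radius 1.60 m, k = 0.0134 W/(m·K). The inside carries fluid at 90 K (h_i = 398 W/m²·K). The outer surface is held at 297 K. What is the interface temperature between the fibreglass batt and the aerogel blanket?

T = 130 K

Treat each layer as a resistance in series:
  R_conv,in = 1/(4πr²h) = 1/(4π·0.755²·398) = 3.508×10^-4 K/W
  R_titanium = (1/0.755 − 1/0.782)/(4πk) = 0.04573/(4π·19.1) = 1.905×10^-4 K/W
  R_fibreglass batt = (1/0.782 − 1/1.01)/(4πk) = 0.2887/(4π·0.0440) = 0.5221 K/W
  R_aerogel blanket = (1/1.01 − 1/1.60)/(4πk) = 0.3651/(4π·0.0134) = 2.168 K/W
ΣR = 3.508×10^-4 + 1.905×10^-4 + 0.5221 + 2.168 = 2.691 K/W
Q = ΔT/ΣR = (90 K − 297 K)/2.691 = -76.92 W
From the inner boundary to the fibreglass batt/aerogel blanket interface, ΣR_partial = 0.5226 K/W.
T_interface = T_in − Q·ΣR_partial = 90 K − (-76.92)(0.5226) = 130 K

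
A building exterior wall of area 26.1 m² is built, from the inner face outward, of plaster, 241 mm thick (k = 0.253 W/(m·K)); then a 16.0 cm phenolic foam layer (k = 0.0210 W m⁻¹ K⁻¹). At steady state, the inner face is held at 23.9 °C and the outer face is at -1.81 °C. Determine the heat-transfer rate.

Q = 78.3 W

Resistance network (inner→outer):
  R_plaster = L/(kA) = 0.241/(0.253·26.1) = 0.03650 K/W
  R_phenolic foam = L/(kA) = 0.160/(0.0210·26.1) = 0.2919 K/W
ΣR = 0.03650 + 0.2919 = 0.3284 K/W
Q = ΔT/ΣR = (23.9 °C − -1.81 °C)/0.3284 = 78.3 W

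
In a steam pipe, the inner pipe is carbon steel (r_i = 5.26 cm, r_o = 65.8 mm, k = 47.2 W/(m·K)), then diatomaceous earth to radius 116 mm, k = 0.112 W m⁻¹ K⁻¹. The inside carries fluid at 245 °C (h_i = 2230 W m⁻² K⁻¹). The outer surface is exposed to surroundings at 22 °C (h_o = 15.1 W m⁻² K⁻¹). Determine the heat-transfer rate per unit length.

Treat each layer as a resistance in series:
  R'_conv,in = 1/(2πr h) = 1/(2π·0.0526·2230) = 0.001357 m·K/W
  R'_carbon steel = ln(0.0658/0.0526)/(2πk) = 0.2239/(2π·47.2) = 7.550×10^-4 m·K/W
  R'_diatomaceous earth = ln(0.116/0.0658)/(2πk) = 0.5670/(2π·0.112) = 0.8057 m·K/W
  R'_conv,out = 1/(2πr h) = 1/(2π·0.116·15.1) = 0.09086 m·K/W
ΣR = 0.001357 + 7.550×10^-4 + 0.8057 + 0.09086 = 0.8987 m·K/W
Q' = ΔT/ΣR = (245 °C − 22 °C)/0.8987 = 248 W/m

Q' = 248 W/m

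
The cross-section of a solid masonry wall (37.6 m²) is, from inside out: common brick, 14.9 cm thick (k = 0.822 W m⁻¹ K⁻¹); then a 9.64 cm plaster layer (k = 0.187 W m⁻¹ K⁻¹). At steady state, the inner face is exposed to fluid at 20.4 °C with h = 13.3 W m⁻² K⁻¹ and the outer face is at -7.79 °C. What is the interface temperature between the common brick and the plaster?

Treat each layer as a resistance in series:
  R_conv,in = 1/(hA) = 1/(13.3·37.6) = 0.002000 K/W
  R_common brick = L/(kA) = 0.149/(0.822·37.6) = 0.004821 K/W
  R_plaster = L/(kA) = 0.0964/(0.187·37.6) = 0.01371 K/W
ΣR = 0.002000 + 0.004821 + 0.01371 = 0.02053 K/W
Q = ΔT/ΣR = (20.4 °C − -7.79 °C)/0.02053 = 1373 W
From the inner boundary to the common brick/plaster interface, ΣR_partial = 0.006821 K/W.
T_interface = T_in − Q·ΣR_partial = 20.4 °C − (1373)(0.006821) = 11.0 °C

T = 11.0 °C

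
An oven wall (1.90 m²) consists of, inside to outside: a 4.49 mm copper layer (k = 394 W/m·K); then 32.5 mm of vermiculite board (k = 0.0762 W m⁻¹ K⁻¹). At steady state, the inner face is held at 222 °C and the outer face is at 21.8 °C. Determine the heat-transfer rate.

Series thermal resistances, inner to outer:
  R_copper = L/(kA) = 0.00449/(394·1.90) = 5.998×10^-6 K/W
  R_vermiculite board = L/(kA) = 0.0325/(0.0762·1.90) = 0.2245 K/W
ΣR = 5.998×10^-6 + 0.2245 = 0.2245 K/W
Q = ΔT/ΣR = (222 °C − 21.8 °C)/0.2245 = 892 W

Q = 892 W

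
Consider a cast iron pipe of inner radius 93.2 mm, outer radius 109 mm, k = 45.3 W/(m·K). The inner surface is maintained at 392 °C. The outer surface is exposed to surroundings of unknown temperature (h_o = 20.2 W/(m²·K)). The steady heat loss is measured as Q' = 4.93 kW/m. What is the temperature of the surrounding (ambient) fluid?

Series resistances:
  R'_cast iron = ln(0.109/0.0932)/(2πk) = 0.1566/(2π·45.3) = 5.502×10^-4 m·K/W
  R'_conv,out = 1/(2πr h) = 1/(2π·0.109·20.2) = 0.07228 m·K/W
ΣR = 0.07283 m·K/W
ΔT = Q'·ΣR = 4930 × 0.07283 = 359.1 K
Heat flows outward, so T_out = T_in − ΔT = 392 − 359.1 = 32.9 °C

T_out = 32.9 °C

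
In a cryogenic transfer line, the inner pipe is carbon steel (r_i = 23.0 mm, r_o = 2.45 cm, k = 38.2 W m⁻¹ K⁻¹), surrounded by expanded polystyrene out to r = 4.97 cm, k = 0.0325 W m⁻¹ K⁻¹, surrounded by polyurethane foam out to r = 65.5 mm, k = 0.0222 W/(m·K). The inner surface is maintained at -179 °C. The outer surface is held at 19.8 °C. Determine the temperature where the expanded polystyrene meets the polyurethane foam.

T = -52.5 °C

Resistance network (inner→outer):
  R'_carbon steel = ln(0.0245/0.0230)/(2πk) = 0.06318/(2π·38.2) = 2.632×10^-4 m·K/W
  R'_expanded polystyrene = ln(0.0497/0.0245)/(2πk) = 0.7073/(2π·0.0325) = 3.464 m·K/W
  R'_polyurethane foam = ln(0.0655/0.0497)/(2πk) = 0.2760/(2π·0.0222) = 1.979 m·K/W
ΣR = 2.632×10^-4 + 3.464 + 1.979 = 5.443 m·K/W
Q' = ΔT/ΣR = (-179 °C − 19.8 °C)/5.443 = -36.52 W/m
From the inner boundary to the expanded polystyrene/polyurethane foam interface, ΣR_partial = 3.464 m·K/W.
T_interface = T_in − Q'·ΣR_partial = -179 °C − (-36.52)(3.464) = -52.5 °C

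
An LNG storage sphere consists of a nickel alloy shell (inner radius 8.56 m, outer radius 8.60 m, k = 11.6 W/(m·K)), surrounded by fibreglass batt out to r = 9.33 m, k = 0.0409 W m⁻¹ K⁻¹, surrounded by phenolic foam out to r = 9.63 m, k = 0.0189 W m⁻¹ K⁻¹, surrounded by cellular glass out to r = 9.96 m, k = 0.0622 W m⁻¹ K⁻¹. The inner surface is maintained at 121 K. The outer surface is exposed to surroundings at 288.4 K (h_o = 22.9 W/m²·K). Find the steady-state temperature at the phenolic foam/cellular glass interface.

T = 267.9 K

Series thermal resistances, inner to outer:
  R_nickel alloy = (1/8.56 − 1/8.60)/(4πk) = 5.434×10^-4/(4π·11.6) = 3.728×10^-6 K/W
  R_fibreglass batt = (1/8.60 − 1/9.33)/(4πk) = 0.009098/(4π·0.0409) = 0.01770 K/W
  R_phenolic foam = (1/9.33 − 1/9.63)/(4πk) = 0.003339/(4π·0.0189) = 0.01406 K/W
  R_cellular glass = (1/9.63 − 1/9.96)/(4πk) = 0.003441/(4π·0.0622) = 0.004402 K/W
  R_conv,out = 1/(4πr²h) = 1/(4π·9.96²·22.9) = 3.503×10^-5 K/W
ΣR = 3.728×10^-6 + 0.01770 + 0.01406 + 0.004402 + 3.503×10^-5 = 0.03620 K/W
Q = ΔT/ΣR = (121 K − 288.4 K)/0.03620 = -4624 W
From the inner boundary to the phenolic foam/cellular glass interface, ΣR_partial = 0.03176 K/W.
T_interface = T_in − Q·ΣR_partial = 121 K − (-4624)(0.03176) = 267.9 K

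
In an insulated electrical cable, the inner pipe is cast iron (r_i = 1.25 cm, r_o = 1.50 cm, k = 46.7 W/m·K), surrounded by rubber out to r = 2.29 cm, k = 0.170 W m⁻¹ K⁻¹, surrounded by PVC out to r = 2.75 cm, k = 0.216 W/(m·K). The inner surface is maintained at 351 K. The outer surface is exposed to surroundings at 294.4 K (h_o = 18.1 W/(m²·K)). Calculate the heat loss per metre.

Resistance network (inner→outer):
  R'_cast iron = ln(0.0150/0.0125)/(2πk) = 0.1823/(2π·46.7) = 6.214×10^-4 m·K/W
  R'_rubber = ln(0.0229/0.0150)/(2πk) = 0.4231/(2π·0.170) = 0.3961 m·K/W
  R'_PVC = ln(0.0275/0.0229)/(2πk) = 0.1830/(2π·0.216) = 0.1349 m·K/W
  R'_conv,out = 1/(2πr h) = 1/(2π·0.0275·18.1) = 0.3197 m·K/W
ΣR = 6.214×10^-4 + 0.3961 + 0.1349 + 0.3197 = 0.8513 m·K/W
Q' = ΔT/ΣR = (351 K − 294.4 K)/0.8513 = 66.5 W/m

Q' = 66.5 W/m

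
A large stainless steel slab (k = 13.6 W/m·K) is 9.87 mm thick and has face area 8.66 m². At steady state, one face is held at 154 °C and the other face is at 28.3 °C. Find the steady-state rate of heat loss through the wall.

Q = 1.50×10^6 W

Q = kA·ΔT/L = 13.6 × 8.66 × |154 °C − 28.3 °C| / 0.00987 = 1.50×10^6 W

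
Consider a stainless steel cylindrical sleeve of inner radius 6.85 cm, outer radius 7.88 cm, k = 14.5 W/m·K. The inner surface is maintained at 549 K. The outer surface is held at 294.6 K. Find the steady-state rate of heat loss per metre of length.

Q' = 165 kW/m

Q' = 2πk·ΔT/ln(r₂/r₁) = 2π × 14.5 × 254.4 / ln(0.0788/0.0685) = 1.65×10^5 W/m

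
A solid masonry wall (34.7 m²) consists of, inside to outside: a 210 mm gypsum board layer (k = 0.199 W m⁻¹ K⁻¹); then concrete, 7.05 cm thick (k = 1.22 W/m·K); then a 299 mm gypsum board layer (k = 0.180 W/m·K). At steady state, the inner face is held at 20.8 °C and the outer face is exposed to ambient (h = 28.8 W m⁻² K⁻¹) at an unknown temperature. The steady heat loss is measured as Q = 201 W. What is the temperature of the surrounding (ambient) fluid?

Series resistances:
  R_gypsum board = L/(kA) = 0.210/(0.199·34.7) = 0.03041 K/W
  R_concrete = L/(kA) = 0.0705/(1.22·34.7) = 0.001665 K/W
  R_gypsum board = L/(kA) = 0.299/(0.180·34.7) = 0.04787 K/W
  R_conv,out = 1/(hA) = 1/(28.8·34.7) = 0.001001 K/W
ΣR = 0.08095 K/W
ΔT = Q·ΣR = 201 × 0.08095 = 16.27 K
Heat flows outward, so T_out = T_in − ΔT = 20.8 − 16.27 = 4.53 °C

T_out = 4.53 °C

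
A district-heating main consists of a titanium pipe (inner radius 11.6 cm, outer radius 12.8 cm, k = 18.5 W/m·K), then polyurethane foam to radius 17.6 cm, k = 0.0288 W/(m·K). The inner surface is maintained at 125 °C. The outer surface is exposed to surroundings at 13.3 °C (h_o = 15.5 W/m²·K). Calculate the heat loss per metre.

Q' = 61.4 W/m

Treat each layer as a resistance in series:
  R'_titanium = ln(0.128/0.116)/(2πk) = 0.09844/(2π·18.5) = 8.469×10^-4 m·K/W
  R'_polyurethane foam = ln(0.176/0.128)/(2πk) = 0.3185/(2π·0.0288) = 1.760 m·K/W
  R'_conv,out = 1/(2πr h) = 1/(2π·0.176·15.5) = 0.05834 m·K/W
ΣR = 8.469×10^-4 + 1.760 + 0.05834 = 1.819 m·K/W
Q' = ΔT/ΣR = (125 °C − 13.3 °C)/1.819 = 61.4 W/m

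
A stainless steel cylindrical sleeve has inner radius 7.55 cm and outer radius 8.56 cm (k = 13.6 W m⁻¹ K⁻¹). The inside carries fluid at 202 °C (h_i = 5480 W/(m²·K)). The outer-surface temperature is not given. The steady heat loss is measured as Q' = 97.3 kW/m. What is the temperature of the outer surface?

Series resistances:
  R'_conv,in = 1/(2πr h) = 1/(2π·0.0755·5480) = 3.847×10^-4 m·K/W
  R'_stainless steel = ln(0.0856/0.0755)/(2πk) = 0.1256/(2π·13.6) = 0.001469 m·K/W
ΣR = 0.001854 m·K/W
ΔT = Q'·ΣR = 97300 × 0.001854 = 180.4 K
Heat flows outward, so T_out = T_in − ΔT = 202 − 180.4 = 21.6 °C

T_out = 21.6 °C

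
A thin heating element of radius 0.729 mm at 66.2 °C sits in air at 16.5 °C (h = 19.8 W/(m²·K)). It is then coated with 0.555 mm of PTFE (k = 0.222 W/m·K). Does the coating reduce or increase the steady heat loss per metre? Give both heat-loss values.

Critical radius for a cylinder: r_cr = k/h = 0.0112 m = 1.12 cm.
Outer radius after coating: r₂ = 7.29×10^-4 + 5.55×10^-4 = 0.001284 m.
Since r₁ < r_cr and r₂ ≤ r_cr, the coating moves toward the maximum at r_cr — heat loss rises.
Bare: R = 1/(2πr₁h) = 11.03 m·K/W; Q = 49.7/11.03 = 4.51 W/m.
Coated: R = R_cond + R_conv = 6.666 m·K/W; Q = 49.7/6.666 = 7.46 W/m.

increases: 4.51 → 7.46 W/m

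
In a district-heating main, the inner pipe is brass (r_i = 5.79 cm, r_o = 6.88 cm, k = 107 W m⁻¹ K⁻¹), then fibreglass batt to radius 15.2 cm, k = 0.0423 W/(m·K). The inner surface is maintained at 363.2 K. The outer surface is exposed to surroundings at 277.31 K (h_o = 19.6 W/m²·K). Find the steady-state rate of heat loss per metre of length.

Q' = 28.3 W/m

Treat each layer as a resistance in series:
  R'_brass = ln(0.0688/0.0579)/(2πk) = 0.1725/(2π·107) = 2.566×10^-4 m·K/W
  R'_fibreglass batt = ln(0.152/0.0688)/(2πk) = 0.7927/(2π·0.0423) = 2.982 m·K/W
  R'_conv,out = 1/(2πr h) = 1/(2π·0.152·19.6) = 0.05342 m·K/W
ΣR = 2.566×10^-4 + 2.982 + 0.05342 = 3.036 m·K/W
Q' = ΔT/ΣR = (363.2 K − 277.31 K)/3.036 = 28.3 W/m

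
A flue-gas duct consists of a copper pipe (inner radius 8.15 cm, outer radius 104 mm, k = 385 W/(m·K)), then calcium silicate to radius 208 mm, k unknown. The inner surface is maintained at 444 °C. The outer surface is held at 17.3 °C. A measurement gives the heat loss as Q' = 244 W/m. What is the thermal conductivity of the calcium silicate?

k = 0.0631 W/m·K

ΣR = ΔT/Q' = |444 − 17.3|/244 = 1.749 m·K/W
Known resistances:
  R'_copper = ln(0.104/0.0815)/(2πk) = 0.2438/(2π·385) = 1.008×10^-4 m·K/W
R_calcium silicate = ΣR − ΣR_known = 1.749 − 1.008×10^-4 = 1.749 m·K/W
ln(r₂/r₁)/(2πk) = 1.749 ⇒ k = 0.6931/(2π·1.749) = 0.0631 W/m·K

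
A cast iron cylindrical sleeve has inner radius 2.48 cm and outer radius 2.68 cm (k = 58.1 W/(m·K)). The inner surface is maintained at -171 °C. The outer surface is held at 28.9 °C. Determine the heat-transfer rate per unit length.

Q' = 9.41×10^5 W/m

Q' = 2πk·ΔT/ln(r₂/r₁) = 2π × 58.1 × 199.9 / ln(0.0268/0.0248) = 9.41×10^5 W/m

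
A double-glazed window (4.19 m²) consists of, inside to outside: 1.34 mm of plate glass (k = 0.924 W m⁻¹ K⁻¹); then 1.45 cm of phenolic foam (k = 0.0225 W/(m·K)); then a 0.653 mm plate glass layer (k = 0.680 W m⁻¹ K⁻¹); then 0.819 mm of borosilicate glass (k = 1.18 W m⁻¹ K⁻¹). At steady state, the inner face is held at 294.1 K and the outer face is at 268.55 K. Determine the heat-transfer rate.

Series thermal resistances, inner to outer:
  R_plate glass = L/(kA) = 0.00134/(0.924·4.19) = 3.461×10^-4 K/W
  R_phenolic foam = L/(kA) = 0.0145/(0.0225·4.19) = 0.1538 K/W
  R_plate glass = L/(kA) = 6.53×10^-4/(0.680·4.19) = 2.292×10^-4 K/W
  R_borosilicate glass = L/(kA) = 8.19×10^-4/(1.18·4.19) = 1.656×10^-4 K/W
ΣR = 3.461×10^-4 + 0.1538 + 2.292×10^-4 + 1.656×10^-4 = 0.1545 K/W
Q = ΔT/ΣR = (294.1 K − 268.55 K)/0.1545 = 165 W

Q = 165 W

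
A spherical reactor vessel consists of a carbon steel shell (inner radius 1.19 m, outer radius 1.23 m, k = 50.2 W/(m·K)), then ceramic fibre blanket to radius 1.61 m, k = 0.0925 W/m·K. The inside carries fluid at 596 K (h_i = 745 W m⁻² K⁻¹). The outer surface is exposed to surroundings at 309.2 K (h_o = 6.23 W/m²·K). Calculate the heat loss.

Resistance network (inner→outer):
  R_conv,in = 1/(4πr²h) = 1/(4π·1.19²·745) = 7.543×10^-5 K/W
  R_carbon steel = (1/1.19 − 1/1.23)/(4πk) = 0.02733/(4π·50.2) = 4.332×10^-5 K/W
  R_ceramic fibre blanket = (1/1.23 − 1/1.61)/(4πk) = 0.1919/(4π·0.0925) = 0.1651 K/W
  R_conv,out = 1/(4πr²h) = 1/(4π·1.61²·6.23) = 0.004928 K/W
ΣR = 7.543×10^-5 + 4.332×10^-5 + 0.1651 + 0.004928 = 0.1701 K/W
Q = ΔT/ΣR = (596 K − 309.2 K)/0.1701 = 1690 W

Q = 1690 W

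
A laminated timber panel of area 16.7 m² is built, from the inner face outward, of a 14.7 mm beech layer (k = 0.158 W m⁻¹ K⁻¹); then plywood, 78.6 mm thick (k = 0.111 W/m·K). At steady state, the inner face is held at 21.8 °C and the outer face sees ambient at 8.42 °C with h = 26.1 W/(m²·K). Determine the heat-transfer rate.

Q = 266 W

Treat each layer as a resistance in series:
  R_beech = L/(kA) = 0.0147/(0.158·16.7) = 0.005571 K/W
  R_plywood = L/(kA) = 0.0786/(0.111·16.7) = 0.04240 K/W
  R_conv,out = 1/(hA) = 1/(26.1·16.7) = 0.002294 K/W
ΣR = 0.005571 + 0.04240 + 0.002294 = 0.05027 K/W
Q = ΔT/ΣR = (21.8 °C − 8.42 °C)/0.05027 = 266 W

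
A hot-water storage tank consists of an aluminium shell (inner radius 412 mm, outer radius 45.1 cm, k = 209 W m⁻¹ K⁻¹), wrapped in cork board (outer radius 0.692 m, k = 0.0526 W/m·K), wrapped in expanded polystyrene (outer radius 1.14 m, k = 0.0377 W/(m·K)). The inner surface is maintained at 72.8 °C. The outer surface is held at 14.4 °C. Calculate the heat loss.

Q = 24.7 W

Series thermal resistances, inner to outer:
  R_aluminium = (1/0.412 − 1/0.451)/(4πk) = 0.2099/(4π·209) = 7.992×10^-5 K/W
  R_cork board = (1/0.451 − 1/0.692)/(4πk) = 0.7722/(4π·0.0526) = 1.168 K/W
  R_expanded polystyrene = (1/0.692 − 1/1.14)/(4πk) = 0.5679/(4π·0.0377) = 1.199 K/W
ΣR = 7.992×10^-5 + 1.168 + 1.199 = 2.367 K/W
Q = ΔT/ΣR = (72.8 °C − 14.4 °C)/2.367 = 24.7 W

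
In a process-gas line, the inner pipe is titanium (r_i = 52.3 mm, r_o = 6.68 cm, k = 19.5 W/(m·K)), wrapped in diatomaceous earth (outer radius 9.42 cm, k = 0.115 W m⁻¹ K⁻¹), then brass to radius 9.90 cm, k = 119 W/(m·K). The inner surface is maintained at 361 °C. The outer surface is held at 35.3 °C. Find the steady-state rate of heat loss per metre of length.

Q' = 682 W/m

Resistance network (inner→outer):
  R'_titanium = ln(0.0668/0.0523)/(2πk) = 0.2447/(2π·19.5) = 0.001997 m·K/W
  R'_diatomaceous earth = ln(0.0942/0.0668)/(2πk) = 0.3437/(2π·0.115) = 0.4757 m·K/W
  R'_brass = ln(0.0990/0.0942)/(2πk) = 0.04970/(2π·119) = 6.647×10^-5 m·K/W
ΣR = 0.001997 + 0.4757 + 6.647×10^-5 = 0.4778 m·K/W
Q' = ΔT/ΣR = (361 °C − 35.3 °C)/0.4778 = 682 W/m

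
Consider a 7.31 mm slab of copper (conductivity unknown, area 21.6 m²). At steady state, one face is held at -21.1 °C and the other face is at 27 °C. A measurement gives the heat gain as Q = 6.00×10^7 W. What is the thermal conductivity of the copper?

ΣR = ΔT/Q = |-21.1 − 27|/6.00×10^7 = 8.017×10^-7 K/W
L/(kA) = 8.017×10^-7 ⇒ k = 0.00731/(8.017×10^-7·21.6) = 422 W/m·K

k = 422 W/m·K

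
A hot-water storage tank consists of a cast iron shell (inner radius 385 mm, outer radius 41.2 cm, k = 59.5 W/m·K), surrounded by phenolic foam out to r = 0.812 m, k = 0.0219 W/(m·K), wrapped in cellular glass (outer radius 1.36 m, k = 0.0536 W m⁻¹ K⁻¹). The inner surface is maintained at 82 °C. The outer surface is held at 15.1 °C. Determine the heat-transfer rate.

Series thermal resistances, inner to outer:
  R_cast iron = (1/0.385 − 1/0.412)/(4πk) = 0.1702/(4π·59.5) = 2.277×10^-4 K/W
  R_phenolic foam = (1/0.412 − 1/0.812)/(4πk) = 1.196/(4π·0.0219) = 4.345 K/W
  R_cellular glass = (1/0.812 − 1/1.36)/(4πk) = 0.4962/(4π·0.0536) = 0.7367 K/W
ΣR = 2.277×10^-4 + 4.345 + 0.7367 = 5.082 K/W
Q = ΔT/ΣR = (82 °C − 15.1 °C)/5.082 = 13.2 W

Q = 13.2 W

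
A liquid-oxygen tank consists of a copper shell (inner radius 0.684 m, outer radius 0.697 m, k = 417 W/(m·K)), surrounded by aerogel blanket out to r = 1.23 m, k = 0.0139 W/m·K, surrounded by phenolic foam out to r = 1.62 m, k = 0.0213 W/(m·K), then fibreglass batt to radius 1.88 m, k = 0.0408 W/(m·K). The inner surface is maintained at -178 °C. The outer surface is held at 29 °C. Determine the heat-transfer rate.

Q = 46.4 W

Series thermal resistances, inner to outer:
  R_copper = (1/0.684 − 1/0.697)/(4πk) = 0.02727/(4π·417) = 5.204×10^-6 K/W
  R_aerogel blanket = (1/0.697 − 1/1.23)/(4πk) = 0.6217/(4π·0.0139) = 3.559 K/W
  R_phenolic foam = (1/1.23 − 1/1.62)/(4πk) = 0.1957/(4π·0.0213) = 0.7312 K/W
  R_fibreglass batt = (1/1.62 − 1/1.88)/(4πk) = 0.08537/(4π·0.0408) = 0.1665 K/W
ΣR = 5.204×10^-6 + 3.559 + 0.7312 + 0.1665 = 4.457 K/W
Q = ΔT/ΣR = (-178 °C − 29 °C)/4.457 = -46.4 W
(Negative Q ⇒ heat flows inward; heat gain = 46.4 W.)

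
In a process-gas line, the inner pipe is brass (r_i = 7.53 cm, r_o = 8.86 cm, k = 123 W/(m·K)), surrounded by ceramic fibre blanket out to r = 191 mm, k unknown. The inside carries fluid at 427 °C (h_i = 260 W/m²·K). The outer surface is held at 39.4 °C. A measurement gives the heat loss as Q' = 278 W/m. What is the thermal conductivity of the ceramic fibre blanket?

ΣR = ΔT/Q' = |427 − 39.4|/278 = 1.394 m·K/W
Known resistances:
  R'_conv,in = 1/(2πr h) = 1/(2π·0.0753·260) = 0.008129 m·K/W
  R'_brass = ln(0.0886/0.0753)/(2πk) = 0.1627/(2π·123) = 2.105×10^-4 m·K/W
R_ceramic fibre blanket = ΣR − ΣR_known = 1.394 − 0.008340 = 1.386 m·K/W
ln(r₂/r₁)/(2πk) = 1.386 ⇒ k = 0.7681/(2π·1.386) = 0.0882 W/m·K

k = 0.0882 W/m·K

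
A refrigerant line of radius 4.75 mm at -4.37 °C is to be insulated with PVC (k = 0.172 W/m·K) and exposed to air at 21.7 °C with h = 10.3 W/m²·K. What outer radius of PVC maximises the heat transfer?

r_cr = 1.67 cm

For a cylinder, r_cr = k_ins/h = 0.172/10.3 = 0.0167 m = 1.67 cm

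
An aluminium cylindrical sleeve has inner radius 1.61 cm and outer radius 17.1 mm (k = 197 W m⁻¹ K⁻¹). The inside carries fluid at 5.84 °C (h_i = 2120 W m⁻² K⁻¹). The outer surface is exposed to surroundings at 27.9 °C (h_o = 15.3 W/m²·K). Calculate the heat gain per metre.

Resistance network (inner→outer):
  R'_conv,in = 1/(2πr h) = 1/(2π·0.0161·2120) = 0.004663 m·K/W
  R'_aluminium = ln(0.0171/0.0161)/(2πk) = 0.06026/(2π·197) = 4.868×10^-5 m·K/W
  R'_conv,out = 1/(2πr h) = 1/(2π·0.0171·15.3) = 0.6083 m·K/W
ΣR = 0.004663 + 4.868×10^-5 + 0.6083 = 0.6130 m·K/W
Q' = ΔT/ΣR = (5.84 °C − 27.9 °C)/0.6130 = -36.0 W/m
(Negative Q' ⇒ heat flows inward; heat gain = 36.0 W/m.)

Q' = 36.0 W/m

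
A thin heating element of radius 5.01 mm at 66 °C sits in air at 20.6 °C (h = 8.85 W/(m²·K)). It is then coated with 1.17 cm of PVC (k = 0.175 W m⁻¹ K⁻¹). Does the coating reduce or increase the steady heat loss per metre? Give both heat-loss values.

Critical radius for a cylinder: r_cr = k/h = 0.0198 m = 1.98 cm.
Outer radius after coating: r₂ = 0.00501 + 0.0117 = 0.01671 m.
Since r₁ < r_cr and r₂ ≤ r_cr, the coating moves toward the maximum at r_cr — heat loss rises.
Bare: R = 1/(2πr₁h) = 3.590 m·K/W; Q = 45.4/3.590 = 12.6 W/m.
Coated: R = R_cond + R_conv = 2.172 m·K/W; Q = 45.4/2.172 = 20.9 W/m.

increases: 12.6 → 20.9 W/m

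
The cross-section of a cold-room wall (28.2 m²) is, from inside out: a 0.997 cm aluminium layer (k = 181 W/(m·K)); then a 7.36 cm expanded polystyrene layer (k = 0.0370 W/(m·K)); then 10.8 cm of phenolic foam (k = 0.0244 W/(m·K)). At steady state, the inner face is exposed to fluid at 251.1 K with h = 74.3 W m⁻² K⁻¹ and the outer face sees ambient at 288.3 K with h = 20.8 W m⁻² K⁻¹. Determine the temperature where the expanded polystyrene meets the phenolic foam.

T = 262.6 K

Resistance network (inner→outer):
  R_conv,in = 1/(hA) = 1/(74.3·28.2) = 4.773×10^-4 K/W
  R_aluminium = L/(kA) = 0.00997/(181·28.2) = 1.953×10^-6 K/W
  R_expanded polystyrene = L/(kA) = 0.0736/(0.0370·28.2) = 0.07054 K/W
  R_phenolic foam = L/(kA) = 0.108/(0.0244·28.2) = 0.1570 K/W
  R_conv,out = 1/(hA) = 1/(20.8·28.2) = 0.001705 K/W
ΣR = 4.773×10^-4 + 1.953×10^-6 + 0.07054 + 0.1570 + 0.001705 = 0.2297 K/W
Q = ΔT/ΣR = (251.1 K − 288.3 K)/0.2297 = -162.0 W
From the inner boundary to the expanded polystyrene/phenolic foam interface, ΣR_partial = 0.07102 K/W.
T_interface = T_in − Q·ΣR_partial = 251.1 K − (-162.0)(0.07102) = 262.6 K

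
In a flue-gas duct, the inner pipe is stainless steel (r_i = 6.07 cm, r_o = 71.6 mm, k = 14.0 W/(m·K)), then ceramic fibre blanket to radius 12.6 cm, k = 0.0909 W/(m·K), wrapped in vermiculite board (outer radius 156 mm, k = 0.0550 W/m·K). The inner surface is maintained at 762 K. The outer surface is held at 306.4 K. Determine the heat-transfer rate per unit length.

Treat each layer as a resistance in series:
  R'_stainless steel = ln(0.0716/0.0607)/(2πk) = 0.1652/(2π·14.0) = 0.001877 m·K/W
  R'_ceramic fibre blanket = ln(0.126/0.0716)/(2πk) = 0.5652/(2π·0.0909) = 0.9896 m·K/W
  R'_vermiculite board = ln(0.156/0.126)/(2πk) = 0.2136/(2π·0.0550) = 0.6180 m·K/W
ΣR = 0.001877 + 0.9896 + 0.6180 = 1.609 m·K/W
Q' = ΔT/ΣR = (762 K − 306.4 K)/1.609 = 283 W/m

Q' = 283 W/m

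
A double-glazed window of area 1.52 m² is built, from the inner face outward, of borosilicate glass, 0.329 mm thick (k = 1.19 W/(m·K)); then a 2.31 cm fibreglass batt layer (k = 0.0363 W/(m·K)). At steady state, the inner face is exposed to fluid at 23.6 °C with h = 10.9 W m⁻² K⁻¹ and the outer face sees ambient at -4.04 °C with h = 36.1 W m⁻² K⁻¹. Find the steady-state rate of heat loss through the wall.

Resistance network (inner→outer):
  R_conv,in = 1/(hA) = 1/(10.9·1.52) = 0.06036 K/W
  R_borosilicate glass = L/(kA) = 3.29×10^-4/(1.19·1.52) = 1.819×10^-4 K/W
  R_fibreglass batt = L/(kA) = 0.0231/(0.0363·1.52) = 0.4187 K/W
  R_conv,out = 1/(hA) = 1/(36.1·1.52) = 0.01822 K/W
ΣR = 0.06036 + 1.819×10^-4 + 0.4187 + 0.01822 = 0.4975 K/W
Q = ΔT/ΣR = (23.6 °C − -4.04 °C)/0.4975 = 55.6 W

Q = 55.6 W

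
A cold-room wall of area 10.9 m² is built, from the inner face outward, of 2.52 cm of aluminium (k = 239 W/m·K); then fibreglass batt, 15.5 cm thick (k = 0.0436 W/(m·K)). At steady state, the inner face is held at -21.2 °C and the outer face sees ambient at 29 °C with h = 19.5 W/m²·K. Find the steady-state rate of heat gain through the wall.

Q = 152 W

Series thermal resistances, inner to outer:
  R_aluminium = L/(kA) = 0.0252/(239·10.9) = 9.673×10^-6 K/W
  R_fibreglass batt = L/(kA) = 0.155/(0.0436·10.9) = 0.3262 K/W
  R_conv,out = 1/(hA) = 1/(19.5·10.9) = 0.004705 K/W
ΣR = 9.673×10^-6 + 0.3262 + 0.004705 = 0.3309 K/W
Q = ΔT/ΣR = (-21.2 °C − 29 °C)/0.3309 = -152 W
(Negative Q ⇒ heat flows inward; heat gain = 152 W.)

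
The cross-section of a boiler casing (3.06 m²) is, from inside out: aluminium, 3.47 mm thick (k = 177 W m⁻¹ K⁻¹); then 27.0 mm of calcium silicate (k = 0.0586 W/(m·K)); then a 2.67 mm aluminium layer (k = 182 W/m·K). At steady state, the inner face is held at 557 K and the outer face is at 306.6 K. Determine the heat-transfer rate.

Resistance network (inner→outer):
  R_aluminium = L/(kA) = 0.00347/(177·3.06) = 6.407×10^-6 K/W
  R_calcium silicate = L/(kA) = 0.0270/(0.0586·3.06) = 0.1506 K/W
  R_aluminium = L/(kA) = 0.00267/(182·3.06) = 4.794×10^-6 K/W
ΣR = 6.407×10^-6 + 0.1506 + 4.794×10^-6 = 0.1506 K/W
Q = ΔT/ΣR = (557 K − 306.6 K)/0.1506 = 1660 W

Q = 1660 W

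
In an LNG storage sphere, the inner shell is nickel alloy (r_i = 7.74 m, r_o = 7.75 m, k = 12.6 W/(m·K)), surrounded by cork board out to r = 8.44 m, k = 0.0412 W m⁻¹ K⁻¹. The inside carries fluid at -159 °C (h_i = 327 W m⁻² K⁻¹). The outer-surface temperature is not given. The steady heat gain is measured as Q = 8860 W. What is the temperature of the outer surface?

T_out = 21.6 °C

Series resistances:
  R_conv,in = 1/(4πr²h) = 1/(4π·7.74²·327) = 4.062×10^-6 K/W
  R_nickel alloy = (1/7.74 − 1/7.75)/(4πk) = 1.667×10^-4/(4π·12.6) = 1.053×10^-6 K/W
  R_cork board = (1/7.75 − 1/8.44)/(4πk) = 0.01055/(4π·0.0412) = 0.02038 K/W
ΣR = 0.02038 K/W
ΔT = Q·ΣR = 8860 × 0.02038 = 180.6 K
Heat flows inward, so T_out = T_in + ΔT = -159 + 180.6 = 21.6 °C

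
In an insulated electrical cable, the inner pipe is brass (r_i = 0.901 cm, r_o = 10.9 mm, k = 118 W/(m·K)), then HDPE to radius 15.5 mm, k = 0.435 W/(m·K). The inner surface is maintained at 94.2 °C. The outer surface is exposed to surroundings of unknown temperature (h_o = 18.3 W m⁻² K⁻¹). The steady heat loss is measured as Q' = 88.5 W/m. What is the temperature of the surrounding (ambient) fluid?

Sum the resistances:
  R'_brass = ln(0.0109/0.00901)/(2πk) = 0.1904/(2π·118) = 2.568×10^-4 m·K/W
  R'_HDPE = ln(0.0155/0.0109)/(2πk) = 0.3521/(2π·0.435) = 0.1288 m·K/W
  R'_conv,out = 1/(2πr h) = 1/(2π·0.0155·18.3) = 0.5611 m·K/W
ΣR = 0.6902 m·K/W
ΔT = Q'·ΣR = 88.5 × 0.6902 = 61.08 K
Heat flows outward, so T_out = T_in − ΔT = 94.2 − 61.08 = 33.1 °C

T_out = 33.1 °C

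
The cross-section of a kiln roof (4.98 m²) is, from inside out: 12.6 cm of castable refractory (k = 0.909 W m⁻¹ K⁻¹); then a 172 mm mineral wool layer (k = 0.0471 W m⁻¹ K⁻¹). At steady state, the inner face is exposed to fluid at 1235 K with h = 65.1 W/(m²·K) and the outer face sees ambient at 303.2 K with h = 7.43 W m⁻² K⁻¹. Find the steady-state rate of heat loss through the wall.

Series thermal resistances, inner to outer:
  R_conv,in = 1/(hA) = 1/(65.1·4.98) = 0.003085 K/W
  R_castable refractory = L/(kA) = 0.126/(0.909·4.98) = 0.02783 K/W
  R_mineral wool = L/(kA) = 0.172/(0.0471·4.98) = 0.7333 K/W
  R_conv,out = 1/(hA) = 1/(7.43·4.98) = 0.02703 K/W
ΣR = 0.003085 + 0.02783 + 0.7333 + 0.02703 = 0.7912 K/W
Q = ΔT/ΣR = (1235 K − 303.2 K)/0.7912 = 1180 W

Q = 1180 W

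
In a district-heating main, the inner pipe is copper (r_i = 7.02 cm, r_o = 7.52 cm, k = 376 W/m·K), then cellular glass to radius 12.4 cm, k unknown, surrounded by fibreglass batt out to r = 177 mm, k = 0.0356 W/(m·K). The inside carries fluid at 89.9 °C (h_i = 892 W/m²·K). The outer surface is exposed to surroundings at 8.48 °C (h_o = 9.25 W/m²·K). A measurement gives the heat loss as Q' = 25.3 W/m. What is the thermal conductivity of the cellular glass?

ΣR = ΔT/Q' = |89.9 − 8.48|/25.3 = 3.218 m·K/W
Known resistances:
  R'_conv,in = 1/(2πr h) = 1/(2π·0.0702·892) = 0.002542 m·K/W
  R'_copper = ln(0.0752/0.0702)/(2πk) = 0.06880/(2π·376) = 2.912×10^-5 m·K/W
  R'_fibreglass batt = ln(0.177/0.124)/(2πk) = 0.3559/(2π·0.0356) = 1.591 m·K/W
  R'_conv,out = 1/(2πr h) = 1/(2π·0.177·9.25) = 0.09721 m·K/W
R_cellular glass = ΣR − ΣR_known = 3.218 − 1.691 = 1.527 m·K/W
ln(r₂/r₁)/(2πk) = 1.527 ⇒ k = 0.5001/(2π·1.527) = 0.0521 W/m·K

k = 0.0521 W/m·K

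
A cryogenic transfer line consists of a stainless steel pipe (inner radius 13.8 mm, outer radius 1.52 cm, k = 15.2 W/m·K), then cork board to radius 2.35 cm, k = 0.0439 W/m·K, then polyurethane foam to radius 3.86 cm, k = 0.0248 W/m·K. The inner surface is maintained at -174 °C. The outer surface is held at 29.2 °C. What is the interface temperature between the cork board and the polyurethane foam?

Treat each layer as a resistance in series:
  R'_stainless steel = ln(0.0152/0.0138)/(2πk) = 0.09663/(2π·15.2) = 0.001012 m·K/W
  R'_cork board = ln(0.0235/0.0152)/(2πk) = 0.4357/(2π·0.0439) = 1.580 m·K/W
  R'_polyurethane foam = ln(0.0386/0.0235)/(2πk) = 0.4963/(2π·0.0248) = 3.185 m·K/W
ΣR = 0.001012 + 1.580 + 3.185 = 4.766 m·K/W
Q' = ΔT/ΣR = (-174 °C − 29.2 °C)/4.766 = -42.64 W/m
From the inner boundary to the cork board/polyurethane foam interface, ΣR_partial = 1.581 m·K/W.
T_interface = T_in − Q'·ΣR_partial = -174 °C − (-42.64)(1.581) = -107 °C

T = -107 °C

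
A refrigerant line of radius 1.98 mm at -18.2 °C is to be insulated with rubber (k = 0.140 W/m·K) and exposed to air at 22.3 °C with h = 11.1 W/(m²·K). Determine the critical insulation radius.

For a cylinder, r_cr = k_ins/h = 0.140/11.1 = 0.0126 m = 1.26 cm

r_cr = 1.26 cm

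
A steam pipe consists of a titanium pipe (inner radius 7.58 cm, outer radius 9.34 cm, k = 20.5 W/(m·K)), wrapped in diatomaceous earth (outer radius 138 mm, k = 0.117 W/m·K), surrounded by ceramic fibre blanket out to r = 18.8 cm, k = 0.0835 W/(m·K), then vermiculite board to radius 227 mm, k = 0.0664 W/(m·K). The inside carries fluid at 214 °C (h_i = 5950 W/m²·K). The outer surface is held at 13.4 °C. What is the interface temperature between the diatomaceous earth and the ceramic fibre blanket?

Treat each layer as a resistance in series:
  R'_conv,in = 1/(2πr h) = 1/(2π·0.0758·5950) = 3.529×10^-4 m·K/W
  R'_titanium = ln(0.0934/0.0758)/(2πk) = 0.2088/(2π·20.5) = 0.001621 m·K/W
  R'_diatomaceous earth = ln(0.138/0.0934)/(2πk) = 0.3904/(2π·0.117) = 0.5310 m·K/W
  R'_ceramic fibre blanket = ln(0.188/0.138)/(2πk) = 0.3092/(2π·0.0835) = 0.5893 m·K/W
  R'_vermiculite board = ln(0.227/0.188)/(2πk) = 0.1885/(2π·0.0664) = 0.4518 m·K/W
ΣR = 3.529×10^-4 + 0.001621 + 0.5310 + 0.5893 + 0.4518 = 1.574 m·K/W
Q' = ΔT/ΣR = (214 °C − 13.4 °C)/1.574 = 127.4 W/m
From the inner boundary to the diatomaceous earth/ceramic fibre blanket interface, ΣR_partial = 0.5330 m·K/W.
T_interface = T_in − Q'·ΣR_partial = 214 °C − (127.4)(0.5330) = 146 °C

T = 146 °C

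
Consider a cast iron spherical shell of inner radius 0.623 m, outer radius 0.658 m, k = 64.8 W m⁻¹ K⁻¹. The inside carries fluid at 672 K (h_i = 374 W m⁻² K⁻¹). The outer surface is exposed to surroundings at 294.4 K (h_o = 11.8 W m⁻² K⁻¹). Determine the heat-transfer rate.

Treat each layer as a resistance in series:
  R_conv,in = 1/(4πr²h) = 1/(4π·0.623²·374) = 5.482×10^-4 K/W
  R_cast iron = (1/0.623 − 1/0.658)/(4πk) = 0.08538/(4π·64.8) = 1.049×10^-4 K/W
  R_conv,out = 1/(4πr²h) = 1/(4π·0.658²·11.8) = 0.01558 K/W
ΣR = 5.482×10^-4 + 1.049×10^-4 + 0.01558 = 0.01623 K/W
Q = ΔT/ΣR = (672 K − 294.4 K)/0.01623 = 23300 W

Q = 23.3 kW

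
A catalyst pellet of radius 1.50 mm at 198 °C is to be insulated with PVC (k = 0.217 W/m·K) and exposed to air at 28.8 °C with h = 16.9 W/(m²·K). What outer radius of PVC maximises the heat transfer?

For a sphere, r_cr = 2k_ins/h = 2·0.217/16.9 = 0.0257 m = 2.57 cm

r_cr = 2.57 cm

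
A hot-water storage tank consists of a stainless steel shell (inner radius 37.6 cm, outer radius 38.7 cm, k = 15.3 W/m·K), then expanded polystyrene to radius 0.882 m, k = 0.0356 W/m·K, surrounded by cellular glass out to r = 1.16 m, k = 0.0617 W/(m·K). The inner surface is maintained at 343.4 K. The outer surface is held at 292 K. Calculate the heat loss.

Resistance network (inner→outer):
  R_stainless steel = (1/0.376 − 1/0.387)/(4πk) = 0.07560/(4π·15.3) = 3.932×10^-4 K/W
  R_expanded polystyrene = (1/0.387 − 1/0.882)/(4πk) = 1.450/(4π·0.0356) = 3.242 K/W
  R_cellular glass = (1/0.882 − 1/1.16)/(4πk) = 0.2717/(4π·0.0617) = 0.3504 K/W
ΣR = 3.932×10^-4 + 3.242 + 0.3504 = 3.593 K/W
Q = ΔT/ΣR = (343.4 K − 292 K)/3.593 = 14.3 W

Q = 14.3 W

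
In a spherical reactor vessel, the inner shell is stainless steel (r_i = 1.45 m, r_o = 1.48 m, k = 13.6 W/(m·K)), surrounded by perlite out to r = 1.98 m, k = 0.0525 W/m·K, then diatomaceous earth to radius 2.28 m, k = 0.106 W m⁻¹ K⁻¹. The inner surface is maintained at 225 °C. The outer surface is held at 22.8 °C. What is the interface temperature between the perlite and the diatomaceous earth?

T = 55.5 °C

Series thermal resistances, inner to outer:
  R_stainless steel = (1/1.45 − 1/1.48)/(4πk) = 0.01398/(4π·13.6) = 8.180×10^-5 K/W
  R_perlite = (1/1.48 − 1/1.98)/(4πk) = 0.1706/(4π·0.0525) = 0.2586 K/W
  R_diatomaceous earth = (1/1.98 − 1/2.28)/(4πk) = 0.06645/(4π·0.106) = 0.04989 K/W
ΣR = 8.180×10^-5 + 0.2586 + 0.04989 = 0.3086 K/W
Q = ΔT/ΣR = (225 °C − 22.8 °C)/0.3086 = 655.2 W
From the inner boundary to the perlite/diatomaceous earth interface, ΣR_partial = 0.2587 K/W.
T_interface = T_in − Q·ΣR_partial = 225 °C − (655.2)(0.2587) = 55.5 °C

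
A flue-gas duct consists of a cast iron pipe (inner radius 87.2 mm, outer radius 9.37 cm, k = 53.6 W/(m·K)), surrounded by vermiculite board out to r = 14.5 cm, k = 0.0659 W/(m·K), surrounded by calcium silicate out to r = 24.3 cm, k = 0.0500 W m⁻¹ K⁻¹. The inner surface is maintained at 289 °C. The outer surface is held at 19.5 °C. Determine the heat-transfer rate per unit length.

Q' = 99.9 W/m

Series thermal resistances, inner to outer:
  R'_cast iron = ln(0.0937/0.0872)/(2πk) = 0.07189/(2π·53.6) = 2.135×10^-4 m·K/W
  R'_vermiculite board = ln(0.145/0.0937)/(2πk) = 0.4366/(2π·0.0659) = 1.055 m·K/W
  R'_calcium silicate = ln(0.243/0.145)/(2πk) = 0.5163/(2π·0.0500) = 1.644 m·K/W
ΣR = 2.135×10^-4 + 1.055 + 1.644 = 2.699 m·K/W
Q' = ΔT/ΣR = (289 °C − 19.5 °C)/2.699 = 99.9 W/m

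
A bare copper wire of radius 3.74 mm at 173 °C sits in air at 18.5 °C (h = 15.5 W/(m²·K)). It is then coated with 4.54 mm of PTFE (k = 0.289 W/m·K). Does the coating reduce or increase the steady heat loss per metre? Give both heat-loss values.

increases: 56.3 → 92.1 W/m

Critical radius for a cylinder: r_cr = k/h = 0.0186 m = 1.86 cm.
Outer radius after coating: r₂ = 0.00374 + 0.00454 = 0.00828 m.
Since r₁ < r_cr and r₂ ≤ r_cr, the coating moves toward the maximum at r_cr — heat loss rises.
Bare: R = 1/(2πr₁h) = 2.745 m·K/W; Q = 154.5/2.745 = 56.3 W/m.
Coated: R = R_cond + R_conv = 1.678 m·K/W; Q = 154.5/1.678 = 92.1 W/m.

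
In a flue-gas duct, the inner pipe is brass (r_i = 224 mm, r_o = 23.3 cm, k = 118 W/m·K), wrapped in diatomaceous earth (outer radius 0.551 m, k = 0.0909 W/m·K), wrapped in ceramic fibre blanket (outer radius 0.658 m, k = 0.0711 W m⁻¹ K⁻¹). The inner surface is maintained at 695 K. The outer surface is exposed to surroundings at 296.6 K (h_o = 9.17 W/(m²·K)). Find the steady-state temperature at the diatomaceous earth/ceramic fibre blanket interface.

Treat each layer as a resistance in series:
  R'_brass = ln(0.233/0.224)/(2πk) = 0.03939/(2π·118) = 5.313×10^-5 m·K/W
  R'_diatomaceous earth = ln(0.551/0.233)/(2πk) = 0.8607/(2π·0.0909) = 1.507 m·K/W
  R'_ceramic fibre blanket = ln(0.658/0.551)/(2πk) = 0.1775/(2π·0.0711) = 0.3973 m·K/W
  R'_conv,out = 1/(2πr h) = 1/(2π·0.658·9.17) = 0.02638 m·K/W
ΣR = 5.313×10^-5 + 1.507 + 0.3973 + 0.02638 = 1.931 m·K/W
Q' = ΔT/ΣR = (695 K − 296.6 K)/1.931 = 206.3 W/m
From the inner boundary to the diatomaceous earth/ceramic fibre blanket interface, ΣR_partial = 1.507 m·K/W.
T_interface = T_in − Q'·ΣR_partial = 695 K − (206.3)(1.507) = 384 K

T = 384 K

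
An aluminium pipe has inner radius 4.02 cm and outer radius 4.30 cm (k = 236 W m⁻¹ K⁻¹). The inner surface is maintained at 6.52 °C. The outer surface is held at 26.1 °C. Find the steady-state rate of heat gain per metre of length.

Q' = 2πk·ΔT/ln(r₂/r₁) = 2π × 236 × 19.58 / ln(0.0430/0.0402) = 4.31×10^5 W/m

Q' = 431 kW/m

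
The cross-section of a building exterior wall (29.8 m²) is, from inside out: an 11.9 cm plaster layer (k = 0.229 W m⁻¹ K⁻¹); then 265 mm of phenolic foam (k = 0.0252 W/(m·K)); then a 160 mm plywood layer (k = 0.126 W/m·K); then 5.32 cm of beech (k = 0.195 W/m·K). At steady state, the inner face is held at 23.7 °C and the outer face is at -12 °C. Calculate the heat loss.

Q = 84.6 W

Treat each layer as a resistance in series:
  R_plaster = L/(kA) = 0.119/(0.229·29.8) = 0.01744 K/W
  R_phenolic foam = L/(kA) = 0.265/(0.0252·29.8) = 0.3529 K/W
  R_plywood = L/(kA) = 0.160/(0.126·29.8) = 0.04261 K/W
  R_beech = L/(kA) = 0.0532/(0.195·29.8) = 0.009155 K/W
ΣR = 0.01744 + 0.3529 + 0.04261 + 0.009155 = 0.4221 K/W
Q = ΔT/ΣR = (23.7 °C − -12 °C)/0.4221 = 84.6 W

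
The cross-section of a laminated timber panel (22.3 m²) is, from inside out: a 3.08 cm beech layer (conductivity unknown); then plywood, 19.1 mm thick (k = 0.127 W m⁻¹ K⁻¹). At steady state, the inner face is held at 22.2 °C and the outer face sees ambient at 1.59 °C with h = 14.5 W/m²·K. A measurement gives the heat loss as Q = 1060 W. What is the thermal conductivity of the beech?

ΣR = ΔT/Q = |22.2 − 1.59|/1060 = 0.01944 K/W
Known resistances:
  R_plywood = L/(kA) = 0.0191/(0.127·22.3) = 0.006744 K/W
  R_conv,out = 1/(hA) = 1/(14.5·22.3) = 0.003093 K/W
R_beech = ΣR − ΣR_known = 0.01944 − 0.009837 = 0.009603 K/W
L/(kA) = 0.009603 ⇒ k = 0.0308/(0.009603·22.3) = 0.144 W/m·K

k = 0.144 W/m·K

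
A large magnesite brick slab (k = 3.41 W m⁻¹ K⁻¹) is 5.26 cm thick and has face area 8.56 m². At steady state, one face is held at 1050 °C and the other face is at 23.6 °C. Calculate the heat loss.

Q = kA·ΔT/L = 3.41 × 8.56 × |1050 °C − 23.6 °C| / 0.0526 = 5.70×10^5 W

Q = 5.70×10^5 W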